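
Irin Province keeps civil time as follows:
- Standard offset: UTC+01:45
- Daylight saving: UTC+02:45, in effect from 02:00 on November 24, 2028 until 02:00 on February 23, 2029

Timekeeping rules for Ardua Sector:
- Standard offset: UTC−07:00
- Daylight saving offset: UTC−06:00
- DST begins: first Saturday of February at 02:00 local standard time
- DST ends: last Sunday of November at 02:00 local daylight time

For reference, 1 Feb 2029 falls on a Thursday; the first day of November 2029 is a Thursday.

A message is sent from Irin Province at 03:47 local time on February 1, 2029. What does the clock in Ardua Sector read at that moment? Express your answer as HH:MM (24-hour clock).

February 1, 2029 falls between 24 November 2028 and 23 February 2029, so daylight saving is in effect and Irin Province is at UTC+02:45.
03:47 Irin Province − 2h45m = 01:02 UTC.
1 February 2029 is a Thursday, so the first Saturday is February 3.
1 November 2029 is a Thursday, so Sundays fall on 4, 11, 18, 25; the last is November 25.
At the standard offset (UTC−07:00), 01:02 UTC − 7h = 18:02 Ardua Sector standard time (rolling into the previous day, 31 January 2029).
Daylight saving runs 3 February – 25 November; the standard-time date in Ardua Sector, January 31, 2029, is outside that window, so Ardua Sector is on standard time at UTC−07:00.
01:02 UTC − 7h = 18:02 Ardua Sector (rolling into the previous day, 31 January 2029).

18:02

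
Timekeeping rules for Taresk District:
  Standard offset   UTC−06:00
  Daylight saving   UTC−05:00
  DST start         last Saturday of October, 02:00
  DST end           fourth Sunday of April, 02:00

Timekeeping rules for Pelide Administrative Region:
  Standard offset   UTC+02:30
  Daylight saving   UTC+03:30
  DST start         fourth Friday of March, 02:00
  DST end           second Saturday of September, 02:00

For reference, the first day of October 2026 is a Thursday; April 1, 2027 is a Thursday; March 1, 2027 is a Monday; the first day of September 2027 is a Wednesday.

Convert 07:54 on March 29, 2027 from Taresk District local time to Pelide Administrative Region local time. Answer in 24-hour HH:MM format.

1 October 2026 is a Thursday, so Saturdays fall on 3, 10, 17, 24, 31; the last is October 31.
1 April 2027 is a Thursday, so the first Sunday is April 4 and the fourth is April 25.
Daylight saving runs 31 October 2026 – 25 April 2027; March 29, 2027 is inside that window, so Taresk District is at UTC−05:00.
07:54 Taresk District + 5h = 12:54 UTC.
1 March 2027 is a Monday, so the first Friday is March 5 and the fourth is March 26.
1 September 2027 is a Wednesday, so the first Saturday is September 4 and the second is September 11.
At the standard offset (UTC+02:30), 12:54 UTC + 2h30m = 15:24 Pelide Administrative Region standard time.
The standard-time date in Pelide Administrative Region, March 29, 2027, falls between 26 March and 11 September, so daylight saving is in effect and Pelide Administrative Region is at UTC+03:30.
12:54 UTC + 3h30m = 16:24 Pelide Administrative Region.

16:24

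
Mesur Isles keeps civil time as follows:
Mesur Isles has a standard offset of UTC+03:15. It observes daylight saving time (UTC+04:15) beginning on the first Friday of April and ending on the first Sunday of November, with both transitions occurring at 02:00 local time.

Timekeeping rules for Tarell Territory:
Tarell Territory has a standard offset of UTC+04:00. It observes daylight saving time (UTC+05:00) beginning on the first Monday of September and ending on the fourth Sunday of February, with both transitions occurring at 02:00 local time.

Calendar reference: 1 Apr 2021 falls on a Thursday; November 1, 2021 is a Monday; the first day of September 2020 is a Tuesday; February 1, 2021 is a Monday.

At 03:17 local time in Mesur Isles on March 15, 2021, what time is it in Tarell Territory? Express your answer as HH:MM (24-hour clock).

04:02

1 April 2021 is a Thursday, so the first Friday is April 2.
1 November 2021 is a Monday, so the first Sunday is November 7.
March 15, 2021 is outside the daylight-saving period (2 April – 7 November), so Mesur Isles is on standard time, UTC+03:15.
03:17 Mesur Isles − 3h15m = 00:02 UTC.
1 September 2020 is a Tuesday, so the first Monday is September 7.
1 February 2021 is a Monday, so the first Sunday is February 7 and the fourth is February 28.
At the standard offset (UTC+04:00), 00:02 UTC + 4h = 04:02 Tarell Territory standard time.
The standard-time date in Tarell Territory, March 15, 2021, is outside the daylight-saving period (7 September 2020 – 28 February 2021), so Tarell Territory is on standard time, UTC+04:00.
00:02 UTC + 4h = 04:02 Tarell Territory.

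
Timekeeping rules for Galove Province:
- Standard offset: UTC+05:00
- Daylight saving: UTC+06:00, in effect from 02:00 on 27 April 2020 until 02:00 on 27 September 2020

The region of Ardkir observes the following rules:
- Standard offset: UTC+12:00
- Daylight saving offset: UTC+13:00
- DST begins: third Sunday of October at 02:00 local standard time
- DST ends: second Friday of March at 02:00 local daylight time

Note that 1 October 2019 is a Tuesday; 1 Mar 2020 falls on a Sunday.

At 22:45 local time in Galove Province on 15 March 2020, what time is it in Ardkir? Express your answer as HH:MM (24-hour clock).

05:45

15 March 2020 does not fall between 27 April and 27 September, so daylight saving is not in effect and Galove Province is at UTC+05:00.
22:45 Galove Province − 5h = 17:45 UTC.
1 October 2019 is a Tuesday, so the first Sunday is October 6 and the third is October 20.
1 March 2020 is a Sunday, so the first Friday is March 6 and the second is March 13.
At the standard offset (UTC+12:00), 17:45 UTC + 12h = 05:45 Ardkir standard time (rolling into the next day, 16 March 2020).
Daylight saving runs 20 October 2019 – 13 March 2020; the standard-time date in Ardkir, 16 March 2020, is outside that window, so Ardkir is on standard time at UTC+12:00.
17:45 UTC + 12h = 05:45 Ardkir (rolling into the next day, 16 March 2020).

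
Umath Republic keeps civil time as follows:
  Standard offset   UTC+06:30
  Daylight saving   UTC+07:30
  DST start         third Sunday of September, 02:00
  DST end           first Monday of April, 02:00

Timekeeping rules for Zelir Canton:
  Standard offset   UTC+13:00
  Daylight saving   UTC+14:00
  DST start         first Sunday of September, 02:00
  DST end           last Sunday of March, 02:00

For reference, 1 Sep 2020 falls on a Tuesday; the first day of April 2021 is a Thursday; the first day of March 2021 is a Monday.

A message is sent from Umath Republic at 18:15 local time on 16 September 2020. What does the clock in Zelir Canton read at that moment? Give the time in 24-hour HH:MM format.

01:45

1 September 2020 is a Tuesday, so the first Sunday is September 6 and the third is September 20.
1 April 2021 is a Thursday, so the first Monday is April 5.
16 September 2020 is outside the daylight-saving period (20 September 2020 – 5 April 2021), so Umath Republic is on standard time, UTC+06:30.
18:15 Umath Republic − 6h30m = 11:45 UTC.
1 September 2020 is a Tuesday, so the first Sunday is September 6.
1 March 2021 is a Monday, so Sundays fall on 7, 14, 21, 28; the last is March 28.
At the standard offset (UTC+13:00), 11:45 UTC + 13h = 00:45 Zelir Canton standard time (rolling into the next day, 17 September 2020).
Daylight saving runs 6 September 2020 – 28 March 2021; the standard-time date in Zelir Canton, 17 September 2020, is inside that window, so Zelir Canton is at UTC+14:00.
11:45 UTC + 14h = 01:45 Zelir Canton (rolling into the next day, 17 September 2020).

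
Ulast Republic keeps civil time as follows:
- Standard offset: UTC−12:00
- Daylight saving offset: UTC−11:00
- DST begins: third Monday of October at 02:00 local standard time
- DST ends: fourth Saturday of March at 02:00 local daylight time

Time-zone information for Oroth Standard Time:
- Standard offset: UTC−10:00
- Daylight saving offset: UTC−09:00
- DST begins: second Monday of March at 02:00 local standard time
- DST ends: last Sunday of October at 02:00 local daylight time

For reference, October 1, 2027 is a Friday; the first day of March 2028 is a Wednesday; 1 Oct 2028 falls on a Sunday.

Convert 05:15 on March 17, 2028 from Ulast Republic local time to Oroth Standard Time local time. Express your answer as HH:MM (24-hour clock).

1 October 2027 is a Friday, so the first Monday is October 4 and the third is October 18.
1 March 2028 is a Wednesday, so the first Saturday is March 4 and the fourth is March 25.
Daylight saving runs 18 October 2027 – 25 March 2028; March 17, 2028 is inside that window, so Ulast Republic is at UTC−11:00.
05:15 Ulast Republic + 11h = 16:15 UTC.
1 March 2028 is a Wednesday, so the first Monday is March 6 and the second is March 13.
1 October 2028 is a Sunday, so Sundays fall on 1, 8, 15, 22, 29; the last is October 29.
At the standard offset (UTC−10:00), 16:15 UTC − 10h = 06:15 Oroth Standard Time standard time.
The standard-time date in Oroth Standard Time, March 17, 2028, lies within the daylight-saving period (13 March – 29 October), so Oroth Standard Time is on daylight time, UTC−09:00.
16:15 UTC − 9h = 07:15 Oroth Standard Time.

07:15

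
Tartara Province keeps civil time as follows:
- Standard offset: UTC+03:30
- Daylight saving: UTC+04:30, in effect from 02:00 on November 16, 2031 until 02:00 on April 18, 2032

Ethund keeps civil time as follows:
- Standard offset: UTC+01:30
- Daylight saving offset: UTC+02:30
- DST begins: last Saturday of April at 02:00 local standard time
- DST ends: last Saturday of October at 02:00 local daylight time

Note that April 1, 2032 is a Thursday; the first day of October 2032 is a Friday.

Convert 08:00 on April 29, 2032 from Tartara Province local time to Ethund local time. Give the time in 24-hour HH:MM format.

07:00

April 29, 2032 does not fall between 16 November 2031 and 18 April 2032, so daylight saving is not in effect and Tartara Province is at UTC+03:30.
08:00 Tartara Province − 3h30m = 04:30 UTC.
1 April 2032 is a Thursday, so Saturdays fall on 3, 10, 17, 24; the last is April 24.
1 October 2032 is a Friday, so Saturdays fall on 2, 9, 16, 23, 30; the last is October 30.
At the standard offset (UTC+01:30), 04:30 UTC + 1h30m = 06:00 Ethund standard time.
Daylight saving runs 24 April – 30 October; the standard-time date in Ethund, April 29, 2032, is inside that window, so Ethund is at UTC+02:30.
04:30 UTC + 2h30m = 07:00 Ethund.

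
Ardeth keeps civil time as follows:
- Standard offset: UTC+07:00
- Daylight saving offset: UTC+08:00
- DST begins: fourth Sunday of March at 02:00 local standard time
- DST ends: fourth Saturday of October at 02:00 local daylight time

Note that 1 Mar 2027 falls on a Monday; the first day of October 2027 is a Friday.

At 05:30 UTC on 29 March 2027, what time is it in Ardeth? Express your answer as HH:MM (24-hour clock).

1 March 2027 is a Monday, so the first Sunday is March 7 and the fourth is March 28.
1 October 2027 is a Friday, so the first Saturday is October 2 and the fourth is October 23.
At the standard offset (UTC+07:00), 05:30 UTC + 7h = 12:30 Ardeth standard time.
The standard-time date in Ardeth, 29 March 2027, lies within the daylight-saving period (28 March – 23 October), so Ardeth is on daylight time, UTC+08:00.
05:30 UTC + 8h = 13:30 local.

13:30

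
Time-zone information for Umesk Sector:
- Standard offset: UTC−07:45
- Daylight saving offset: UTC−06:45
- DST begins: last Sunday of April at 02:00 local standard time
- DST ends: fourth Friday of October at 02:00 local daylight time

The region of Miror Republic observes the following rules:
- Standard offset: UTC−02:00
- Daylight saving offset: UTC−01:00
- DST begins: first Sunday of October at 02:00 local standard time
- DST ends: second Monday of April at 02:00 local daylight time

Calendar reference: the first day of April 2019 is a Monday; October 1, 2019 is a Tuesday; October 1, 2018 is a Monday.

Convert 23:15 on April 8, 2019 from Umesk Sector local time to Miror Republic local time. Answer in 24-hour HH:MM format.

05:00

1 April 2019 is a Monday, so Sundays fall on 7, 14, 21, 28; the last is April 28.
1 October 2019 is a Tuesday, so the first Friday is October 4 and the fourth is October 25.
Daylight saving runs 28 April – 25 October; April 8, 2019 is outside that window, so Umesk Sector is on standard time at UTC−07:45.
23:15 Umesk Sector + 7h45m = 07:00 UTC (rolling into the next day, 9 April 2019).
1 October 2018 is a Monday, so the first Sunday is October 7.
1 April 2019 is a Monday, so the first Monday is April 1 and the second is April 8.
At the standard offset (UTC−02:00), 07:00 UTC − 2h = 05:00 Miror Republic standard time.
The standard-time date in Miror Republic, April 9, 2019, is outside the daylight-saving period (7 October 2018 – 8 April 2019), so Miror Republic is on standard time, UTC−02:00.
07:00 UTC − 2h = 05:00 Miror Republic.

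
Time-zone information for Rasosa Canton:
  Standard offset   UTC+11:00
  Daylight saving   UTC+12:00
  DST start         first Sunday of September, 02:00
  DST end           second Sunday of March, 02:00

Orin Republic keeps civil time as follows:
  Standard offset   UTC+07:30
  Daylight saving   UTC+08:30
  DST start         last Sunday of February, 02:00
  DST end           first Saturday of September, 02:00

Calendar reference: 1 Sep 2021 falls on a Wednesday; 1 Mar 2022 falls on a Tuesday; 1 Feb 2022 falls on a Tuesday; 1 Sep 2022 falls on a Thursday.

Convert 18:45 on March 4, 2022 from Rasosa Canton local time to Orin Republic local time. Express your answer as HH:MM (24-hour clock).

1 September 2021 is a Wednesday, so the first Sunday is September 5.
1 March 2022 is a Tuesday, so the first Sunday is March 6 and the second is March 13.
March 4, 2022 lies within the daylight-saving period (5 September 2021 – 13 March 2022), so Rasosa Canton is on daylight time, UTC+12:00.
18:45 Rasosa Canton − 12h = 06:45 UTC.
1 February 2022 is a Tuesday, so Sundays fall on 6, 13, 20, 27; the last is February 27.
1 September 2022 is a Thursday, so the first Saturday is September 3.
At the standard offset (UTC+07:30), 06:45 UTC + 7h30m = 14:15 Orin Republic standard time.
The standard-time date in Orin Republic, March 4, 2022, falls between 27 February and 3 September, so daylight saving is in effect and Orin Republic is at UTC+08:30.
06:45 UTC + 8h30m = 15:15 Orin Republic.

15:15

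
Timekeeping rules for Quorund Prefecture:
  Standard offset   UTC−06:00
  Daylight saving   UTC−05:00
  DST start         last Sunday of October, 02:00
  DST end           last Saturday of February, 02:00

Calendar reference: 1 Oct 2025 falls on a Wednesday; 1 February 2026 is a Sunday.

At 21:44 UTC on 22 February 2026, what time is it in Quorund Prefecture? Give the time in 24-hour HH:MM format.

1 October 2025 is a Wednesday, so Sundays fall on 5, 12, 19, 26; the last is October 26.
1 February 2026 is a Sunday, so Saturdays fall on 7, 14, 21, 28; the last is February 28.
At the standard offset (UTC−06:00), 21:44 UTC − 6h = 15:44 Quorund Prefecture standard time.
Daylight saving runs 26 October 2025 – 28 February 2026; the standard-time date in Quorund Prefecture, 22 February 2026, is inside that window, so Quorund Prefecture is at UTC−05:00.
21:44 UTC − 5h = 16:44 local.

16:44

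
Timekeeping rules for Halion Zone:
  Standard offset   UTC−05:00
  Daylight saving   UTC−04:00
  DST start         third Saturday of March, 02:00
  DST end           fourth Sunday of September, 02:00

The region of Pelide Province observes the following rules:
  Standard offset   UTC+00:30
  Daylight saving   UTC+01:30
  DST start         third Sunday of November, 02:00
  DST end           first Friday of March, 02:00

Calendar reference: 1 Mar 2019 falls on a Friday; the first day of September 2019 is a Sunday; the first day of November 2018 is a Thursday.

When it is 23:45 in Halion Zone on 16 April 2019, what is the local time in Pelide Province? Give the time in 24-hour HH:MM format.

04:15

1 March 2019 is a Friday, so the first Saturday is March 2 and the third is March 16.
1 September 2019 is a Sunday, so the first Sunday is September 1 and the fourth is September 22.
Daylight saving runs 16 March – 22 September; 16 April 2019 is inside that window, so Halion Zone is at UTC−04:00.
23:45 Halion Zone + 4h = 03:45 UTC (rolling into the next day, 17 April 2019).
1 November 2018 is a Thursday, so the first Sunday is November 4 and the third is November 18.
1 March 2019 is a Friday, so the first Friday is March 1.
At the standard offset (UTC+00:30), 03:45 UTC + 0h30m = 04:15 Pelide Province standard time.
Daylight saving runs 18 November 2018 – 1 March 2019; the standard-time date in Pelide Province, 17 April 2019, is outside that window, so Pelide Province is on standard time at UTC+00:30.
03:45 UTC + 0h30m = 04:15 Pelide Province.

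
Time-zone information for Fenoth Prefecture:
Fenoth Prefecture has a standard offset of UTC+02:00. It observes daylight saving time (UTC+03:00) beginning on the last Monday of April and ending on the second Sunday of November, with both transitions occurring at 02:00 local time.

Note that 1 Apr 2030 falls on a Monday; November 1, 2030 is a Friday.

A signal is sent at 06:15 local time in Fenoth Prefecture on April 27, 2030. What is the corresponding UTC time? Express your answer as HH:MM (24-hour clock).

1 April 2030 is a Monday, so Mondays fall on 1, 8, 15, 22, 29; the last is April 29.
1 November 2030 is a Friday, so the first Sunday is November 3 and the second is November 10.
April 27, 2030 does not fall between 29 April and 10 November, so daylight saving is not in effect and Fenoth Prefecture is at UTC+02:00.
06:15 local − 2h = 04:15 UTC.

04:15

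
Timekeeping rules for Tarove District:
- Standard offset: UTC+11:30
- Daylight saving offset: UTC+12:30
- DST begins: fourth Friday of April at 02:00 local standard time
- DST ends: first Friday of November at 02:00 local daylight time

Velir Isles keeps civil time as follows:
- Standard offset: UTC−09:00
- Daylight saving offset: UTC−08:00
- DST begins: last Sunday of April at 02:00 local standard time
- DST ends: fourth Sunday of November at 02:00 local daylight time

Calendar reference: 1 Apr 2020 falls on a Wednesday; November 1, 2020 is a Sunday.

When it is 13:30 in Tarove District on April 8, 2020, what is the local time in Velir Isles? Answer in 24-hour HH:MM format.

1 April 2020 is a Wednesday, so the first Friday is April 3 and the fourth is April 24.
1 November 2020 is a Sunday, so the first Friday is November 6.
Daylight saving runs 24 April – 6 November; April 8, 2020 is outside that window, so Tarove District is on standard time at UTC+11:30.
13:30 Tarove District − 11h30m = 02:00 UTC.
1 April 2020 is a Wednesday, so Sundays fall on 5, 12, 19, 26; the last is April 26.
1 November 2020 is a Sunday, so the first Sunday is November 1 and the fourth is November 22.
At the standard offset (UTC−09:00), 02:00 UTC − 9h = 17:00 Velir Isles standard time (rolling into the previous day, 7 April 2020).
Daylight saving runs 26 April – 22 November; the standard-time date in Velir Isles, April 7, 2020, is outside that window, so Velir Isles is on standard time at UTC−09:00.
02:00 UTC − 9h = 17:00 Velir Isles (rolling into the previous day, 7 April 2020).

17:00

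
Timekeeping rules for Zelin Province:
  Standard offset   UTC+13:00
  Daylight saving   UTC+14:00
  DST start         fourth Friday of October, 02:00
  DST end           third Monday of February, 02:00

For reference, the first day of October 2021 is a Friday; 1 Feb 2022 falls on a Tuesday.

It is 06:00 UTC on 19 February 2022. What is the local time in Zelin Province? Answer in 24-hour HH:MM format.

20:00

1 October 2021 is a Friday, so the first Friday is October 1 and the fourth is October 22.
1 February 2022 is a Tuesday, so the first Monday is February 7 and the third is February 21.
At the standard offset (UTC+13:00), 06:00 UTC + 13h = 19:00 Zelin Province standard time.
The standard-time date in Zelin Province, 19 February 2022, falls between 22 October 2021 and 21 February 2022, so daylight saving is in effect and Zelin Province is at UTC+14:00.
06:00 UTC + 14h = 20:00 local.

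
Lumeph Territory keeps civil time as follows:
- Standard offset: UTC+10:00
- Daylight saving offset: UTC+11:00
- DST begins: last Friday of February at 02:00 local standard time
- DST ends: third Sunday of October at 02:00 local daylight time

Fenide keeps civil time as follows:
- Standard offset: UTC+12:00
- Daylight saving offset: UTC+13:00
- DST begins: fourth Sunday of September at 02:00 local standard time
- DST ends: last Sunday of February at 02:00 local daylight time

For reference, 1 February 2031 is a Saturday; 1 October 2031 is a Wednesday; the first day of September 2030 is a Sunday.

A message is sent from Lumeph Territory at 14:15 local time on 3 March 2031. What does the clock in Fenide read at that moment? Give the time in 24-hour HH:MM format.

15:15

1 February 2031 is a Saturday, so Fridays fall on 7, 14, 21, 28; the last is February 28.
1 October 2031 is a Wednesday, so the first Sunday is October 5 and the third is October 19.
3 March 2031 falls between 28 February and 19 October, so daylight saving is in effect and Lumeph Territory is at UTC+11:00.
14:15 Lumeph Territory − 11h = 03:15 UTC.
1 September 2030 is a Sunday, so the first Sunday is September 1 and the fourth is September 22.
1 February 2031 is a Saturday, so Sundays fall on 2, 9, 16, 23; the last is February 23.
At the standard offset (UTC+12:00), 03:15 UTC + 12h = 15:15 Fenide standard time.
Daylight saving runs 22 September 2030 – 23 February 2031; the standard-time date in Fenide, 3 March 2031, is outside that window, so Fenide is on standard time at UTC+12:00.
03:15 UTC + 12h = 15:15 Fenide.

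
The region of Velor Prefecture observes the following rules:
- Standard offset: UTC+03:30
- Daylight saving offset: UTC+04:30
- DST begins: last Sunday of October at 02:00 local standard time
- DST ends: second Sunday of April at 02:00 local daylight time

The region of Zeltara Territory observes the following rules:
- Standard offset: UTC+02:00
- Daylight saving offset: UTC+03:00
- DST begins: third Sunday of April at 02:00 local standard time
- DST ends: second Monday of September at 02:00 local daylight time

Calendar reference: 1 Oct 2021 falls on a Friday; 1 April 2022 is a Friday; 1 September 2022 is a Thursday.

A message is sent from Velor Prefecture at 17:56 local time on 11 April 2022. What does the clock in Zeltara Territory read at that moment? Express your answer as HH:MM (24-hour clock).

1 October 2021 is a Friday, so Sundays fall on 3, 10, 17, 24, 31; the last is October 31.
1 April 2022 is a Friday, so the first Sunday is April 3 and the second is April 10.
11 April 2022 is outside the daylight-saving period (31 October 2021 – 10 April 2022), so Velor Prefecture is on standard time, UTC+03:30.
17:56 Velor Prefecture − 3h30m = 14:26 UTC.
1 April 2022 is a Friday, so the first Sunday is April 3 and the third is April 17.
1 September 2022 is a Thursday, so the first Monday is September 5 and the second is September 12.
At the standard offset (UTC+02:00), 14:26 UTC + 2h = 16:26 Zeltara Territory standard time.
The standard-time date in Zeltara Territory, 11 April 2022, does not fall between 17 April and 12 September, so daylight saving is not in effect and Zeltara Territory is at UTC+02:00.
14:26 UTC + 2h = 16:26 Zeltara Territory.

16:26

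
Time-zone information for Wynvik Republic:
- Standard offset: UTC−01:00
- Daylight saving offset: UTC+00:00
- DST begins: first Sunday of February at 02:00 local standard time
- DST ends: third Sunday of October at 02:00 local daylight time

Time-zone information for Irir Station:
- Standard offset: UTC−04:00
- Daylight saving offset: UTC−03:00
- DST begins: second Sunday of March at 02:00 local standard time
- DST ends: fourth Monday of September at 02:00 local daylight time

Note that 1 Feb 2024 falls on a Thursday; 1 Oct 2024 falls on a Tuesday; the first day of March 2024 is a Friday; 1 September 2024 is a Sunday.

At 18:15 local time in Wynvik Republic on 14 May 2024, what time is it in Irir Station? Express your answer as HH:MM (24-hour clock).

15:15

1 February 2024 is a Thursday, so the first Sunday is February 4.
1 October 2024 is a Tuesday, so the first Sunday is October 6 and the third is October 20.
14 May 2024 falls between 4 February and 20 October, so daylight saving is in effect and Wynvik Republic is at UTC+00:00.
18:15 Wynvik Republic − 0h = 18:15 UTC.
1 March 2024 is a Friday, so the first Sunday is March 3 and the second is March 10.
1 September 2024 is a Sunday, so the first Monday is September 2 and the fourth is September 23.
At the standard offset (UTC−04:00), 18:15 UTC − 4h = 14:15 Irir Station standard time.
Daylight saving runs 10 March – 23 September; the standard-time date in Irir Station, 14 May 2024, is inside that window, so Irir Station is at UTC−03:00.
18:15 UTC − 3h = 15:15 Irir Station.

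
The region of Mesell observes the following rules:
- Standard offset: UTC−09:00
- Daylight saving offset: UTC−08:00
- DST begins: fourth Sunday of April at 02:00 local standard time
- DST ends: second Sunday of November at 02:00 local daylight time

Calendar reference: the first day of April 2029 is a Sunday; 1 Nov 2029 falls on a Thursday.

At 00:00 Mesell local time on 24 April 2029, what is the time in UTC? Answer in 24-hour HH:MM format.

08:00

1 April 2029 is a Sunday, so the first Sunday is April 1 and the fourth is April 22.
1 November 2029 is a Thursday, so the first Sunday is November 4 and the second is November 11.
Daylight saving runs 22 April – 11 November; 24 April 2029 is inside that window, so Mesell is at UTC−08:00.
00:00 local + 8h = 08:00 UTC.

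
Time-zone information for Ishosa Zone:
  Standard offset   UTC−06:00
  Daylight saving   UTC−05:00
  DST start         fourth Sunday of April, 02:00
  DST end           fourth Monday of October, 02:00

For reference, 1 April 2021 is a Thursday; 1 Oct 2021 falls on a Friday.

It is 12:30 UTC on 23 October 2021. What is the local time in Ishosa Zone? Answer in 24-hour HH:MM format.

07:30

1 April 2021 is a Thursday, so the first Sunday is April 4 and the fourth is April 25.
1 October 2021 is a Friday, so the first Monday is October 4 and the fourth is October 25.
At the standard offset (UTC−06:00), 12:30 UTC − 6h = 06:30 Ishosa Zone standard time.
Daylight saving runs 25 April – 25 October; the standard-time date in Ishosa Zone, 23 October 2021, is inside that window, so Ishosa Zone is at UTC−05:00.
12:30 UTC − 5h = 07:30 local.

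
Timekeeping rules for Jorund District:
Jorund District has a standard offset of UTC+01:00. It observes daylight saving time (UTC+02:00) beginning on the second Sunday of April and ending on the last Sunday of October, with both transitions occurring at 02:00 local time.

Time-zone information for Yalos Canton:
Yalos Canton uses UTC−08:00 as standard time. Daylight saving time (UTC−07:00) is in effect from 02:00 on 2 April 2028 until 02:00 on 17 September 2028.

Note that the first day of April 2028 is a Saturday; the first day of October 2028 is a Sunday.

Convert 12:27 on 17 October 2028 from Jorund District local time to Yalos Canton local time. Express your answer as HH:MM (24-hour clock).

02:27

1 April 2028 is a Saturday, so the first Sunday is April 2 and the second is April 9.
1 October 2028 is a Sunday, so Sundays fall on 1, 8, 15, 22, 29; the last is October 29.
17 October 2028 lies within the daylight-saving period (9 April – 29 October), so Jorund District is on daylight time, UTC+02:00.
12:27 Jorund District − 2h = 10:27 UTC.
At the standard offset (UTC−08:00), 10:27 UTC − 8h = 02:27 Yalos Canton standard time.
The standard-time date in Yalos Canton, 17 October 2028, does not fall between 2 April and 17 September, so daylight saving is not in effect and Yalos Canton is at UTC−08:00.
10:27 UTC − 8h = 02:27 Yalos Canton.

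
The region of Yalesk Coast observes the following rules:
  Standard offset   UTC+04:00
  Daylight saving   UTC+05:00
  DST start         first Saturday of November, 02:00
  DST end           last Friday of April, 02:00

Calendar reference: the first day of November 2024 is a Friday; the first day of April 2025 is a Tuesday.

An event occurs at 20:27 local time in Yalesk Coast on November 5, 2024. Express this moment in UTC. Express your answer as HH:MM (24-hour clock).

1 November 2024 is a Friday, so the first Saturday is November 2.
1 April 2025 is a Tuesday, so Fridays fall on 4, 11, 18, 25; the last is April 25.
November 5, 2024 falls between 2 November 2024 and 25 April 2025, so daylight saving is in effect and Yalesk Coast is at UTC+05:00.
20:27 local − 5h = 15:27 UTC.

15:27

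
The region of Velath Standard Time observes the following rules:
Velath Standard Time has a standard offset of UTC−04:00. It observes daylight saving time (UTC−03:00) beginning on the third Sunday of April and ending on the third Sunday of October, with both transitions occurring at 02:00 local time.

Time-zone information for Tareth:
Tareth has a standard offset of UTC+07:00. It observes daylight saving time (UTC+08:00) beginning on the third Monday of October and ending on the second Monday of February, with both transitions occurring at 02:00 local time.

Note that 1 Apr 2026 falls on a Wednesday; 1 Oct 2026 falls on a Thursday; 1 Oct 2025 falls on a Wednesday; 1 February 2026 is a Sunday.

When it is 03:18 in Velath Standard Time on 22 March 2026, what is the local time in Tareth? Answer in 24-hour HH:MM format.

14:18

1 April 2026 is a Wednesday, so the first Sunday is April 5 and the third is April 19.
1 October 2026 is a Thursday, so the first Sunday is October 4 and the third is October 18.
22 March 2026 does not fall between 19 April and 18 October, so daylight saving is not in effect and Velath Standard Time is at UTC−04:00.
03:18 Velath Standard Time + 4h = 07:18 UTC.
1 October 2025 is a Wednesday, so the first Monday is October 6 and the third is October 20.
1 February 2026 is a Sunday, so the first Monday is February 2 and the second is February 9.
At the standard offset (UTC+07:00), 07:18 UTC + 7h = 14:18 Tareth standard time.
The standard-time date in Tareth, 22 March 2026, is outside the daylight-saving period (20 October 2025 – 9 February 2026), so Tareth is on standard time, UTC+07:00.
07:18 UTC + 7h = 14:18 Tareth.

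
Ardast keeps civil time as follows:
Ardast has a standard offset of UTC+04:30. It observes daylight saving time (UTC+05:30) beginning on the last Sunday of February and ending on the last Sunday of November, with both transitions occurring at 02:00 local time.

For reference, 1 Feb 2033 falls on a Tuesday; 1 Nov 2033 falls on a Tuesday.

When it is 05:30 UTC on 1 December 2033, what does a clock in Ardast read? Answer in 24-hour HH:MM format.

1 February 2033 is a Tuesday, so Sundays fall on 6, 13, 20, 27; the last is February 27.
1 November 2033 is a Tuesday, so Sundays fall on 6, 13, 20, 27; the last is November 27.
At the standard offset (UTC+04:30), 05:30 UTC + 4h30m = 10:00 Ardast standard time.
The standard-time date in Ardast, 1 December 2033, is outside the daylight-saving period (27 February – 27 November), so Ardast is on standard time, UTC+04:30.
05:30 UTC + 4h30m = 10:00 local.

10:00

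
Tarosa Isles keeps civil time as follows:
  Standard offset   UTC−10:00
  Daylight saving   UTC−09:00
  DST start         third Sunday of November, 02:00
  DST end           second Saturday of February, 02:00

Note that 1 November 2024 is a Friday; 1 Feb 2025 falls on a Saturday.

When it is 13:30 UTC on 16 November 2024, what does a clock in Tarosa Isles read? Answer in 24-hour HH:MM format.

1 November 2024 is a Friday, so the first Sunday is November 3 and the third is November 17.
1 February 2025 is a Saturday, so the first Saturday is February 1 and the second is February 8.
At the standard offset (UTC−10:00), 13:30 UTC − 10h = 03:30 Tarosa Isles standard time.
The standard-time date in Tarosa Isles, 16 November 2024, is outside the daylight-saving period (17 November 2024 – 8 February 2025), so Tarosa Isles is on standard time, UTC−10:00.
13:30 UTC − 10h = 03:30 local.

03:30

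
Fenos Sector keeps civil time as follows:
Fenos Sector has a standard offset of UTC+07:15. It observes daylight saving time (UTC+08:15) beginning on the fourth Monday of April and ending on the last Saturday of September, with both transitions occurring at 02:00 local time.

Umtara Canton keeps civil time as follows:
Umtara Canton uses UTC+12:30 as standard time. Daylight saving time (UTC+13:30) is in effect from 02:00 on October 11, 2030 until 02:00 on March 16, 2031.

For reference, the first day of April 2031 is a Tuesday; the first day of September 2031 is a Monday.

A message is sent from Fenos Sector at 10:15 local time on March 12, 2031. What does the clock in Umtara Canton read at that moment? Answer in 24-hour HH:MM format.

1 April 2031 is a Tuesday, so the first Monday is April 7 and the fourth is April 28.
1 September 2031 is a Monday, so Saturdays fall on 6, 13, 20, 27; the last is September 27.
March 12, 2031 is outside the daylight-saving period (28 April – 27 September), so Fenos Sector is on standard time, UTC+07:15.
10:15 Fenos Sector − 7h15m = 03:00 UTC.
At the standard offset (UTC+12:30), 03:00 UTC + 12h30m = 15:30 Umtara Canton standard time.
The standard-time date in Umtara Canton, March 12, 2031, falls between 11 October 2030 and 16 March 2031, so daylight saving is in effect and Umtara Canton is at UTC+13:30.
03:00 UTC + 13h30m = 16:30 Umtara Canton.

16:30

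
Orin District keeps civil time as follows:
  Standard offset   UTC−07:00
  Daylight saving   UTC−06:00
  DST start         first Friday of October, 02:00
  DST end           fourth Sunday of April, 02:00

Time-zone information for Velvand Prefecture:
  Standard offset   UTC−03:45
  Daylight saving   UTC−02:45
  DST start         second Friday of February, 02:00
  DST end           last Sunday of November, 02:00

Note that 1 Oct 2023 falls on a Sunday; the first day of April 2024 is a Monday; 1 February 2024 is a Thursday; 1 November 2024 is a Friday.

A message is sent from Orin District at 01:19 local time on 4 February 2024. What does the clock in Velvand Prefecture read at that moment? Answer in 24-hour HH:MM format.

03:34

1 October 2023 is a Sunday, so the first Friday is October 6.
1 April 2024 is a Monday, so the first Sunday is April 7 and the fourth is April 28.
Daylight saving runs 6 October 2023 – 28 April 2024; 4 February 2024 is inside that window, so Orin District is at UTC−06:00.
01:19 Orin District + 6h = 07:19 UTC.
1 February 2024 is a Thursday, so the first Friday is February 2 and the second is February 9.
1 November 2024 is a Friday, so Sundays fall on 3, 10, 17, 24; the last is November 24.
At the standard offset (UTC−03:45), 07:19 UTC − 3h45m = 03:34 Velvand Prefecture standard time.
Daylight saving runs 9 February – 24 November; the standard-time date in Velvand Prefecture, 4 February 2024, is outside that window, so Velvand Prefecture is on standard time at UTC−03:45.
07:19 UTC − 3h45m = 03:34 Velvand Prefecture.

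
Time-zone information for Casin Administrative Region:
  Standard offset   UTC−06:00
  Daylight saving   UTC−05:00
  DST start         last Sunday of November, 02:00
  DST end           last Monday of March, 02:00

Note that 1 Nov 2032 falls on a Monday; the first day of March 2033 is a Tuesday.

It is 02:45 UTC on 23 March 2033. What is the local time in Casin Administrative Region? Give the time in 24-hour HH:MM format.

21:45

1 November 2032 is a Monday, so Sundays fall on 7, 14, 21, 28; the last is November 28.
1 March 2033 is a Tuesday, so Mondays fall on 7, 14, 21, 28; the last is March 28.
At the standard offset (UTC−06:00), 02:45 UTC − 6h = 20:45 Casin Administrative Region standard time (rolling into the previous day, 22 March 2033).
The standard-time date in Casin Administrative Region, 22 March 2033, falls between 28 November 2032 and 28 March 2033, so daylight saving is in effect and Casin Administrative Region is at UTC−05:00.
02:45 UTC − 5h = 21:45 local (rolling into the previous day, 22 March 2033).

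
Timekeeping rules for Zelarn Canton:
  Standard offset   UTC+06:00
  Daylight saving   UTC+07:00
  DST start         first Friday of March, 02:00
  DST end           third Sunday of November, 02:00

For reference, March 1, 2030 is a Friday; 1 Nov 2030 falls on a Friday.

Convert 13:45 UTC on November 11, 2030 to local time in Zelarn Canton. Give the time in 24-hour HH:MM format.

1 March 2030 is a Friday, so the first Friday is March 1.
1 November 2030 is a Friday, so the first Sunday is November 3 and the third is November 17.
At the standard offset (UTC+06:00), 13:45 UTC + 6h = 19:45 Zelarn Canton standard time.
The standard-time date in Zelarn Canton, November 11, 2030, falls between 1 March and 17 November, so daylight saving is in effect and Zelarn Canton is at UTC+07:00.
13:45 UTC + 7h = 20:45 local.

20:45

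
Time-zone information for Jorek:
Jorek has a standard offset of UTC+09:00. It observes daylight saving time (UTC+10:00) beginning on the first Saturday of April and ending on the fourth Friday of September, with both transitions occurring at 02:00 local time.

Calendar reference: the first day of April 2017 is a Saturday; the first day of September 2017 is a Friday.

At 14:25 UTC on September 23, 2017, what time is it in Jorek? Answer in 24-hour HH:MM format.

1 April 2017 is a Saturday, so the first Saturday is April 1.
1 September 2017 is a Friday, so the first Friday is September 1 and the fourth is September 22.
At the standard offset (UTC+09:00), 14:25 UTC + 9h = 23:25 Jorek standard time.
The standard-time date in Jorek, September 23, 2017, is outside the daylight-saving period (1 April – 22 September), so Jorek is on standard time, UTC+09:00.
14:25 UTC + 9h = 23:25 local.

23:25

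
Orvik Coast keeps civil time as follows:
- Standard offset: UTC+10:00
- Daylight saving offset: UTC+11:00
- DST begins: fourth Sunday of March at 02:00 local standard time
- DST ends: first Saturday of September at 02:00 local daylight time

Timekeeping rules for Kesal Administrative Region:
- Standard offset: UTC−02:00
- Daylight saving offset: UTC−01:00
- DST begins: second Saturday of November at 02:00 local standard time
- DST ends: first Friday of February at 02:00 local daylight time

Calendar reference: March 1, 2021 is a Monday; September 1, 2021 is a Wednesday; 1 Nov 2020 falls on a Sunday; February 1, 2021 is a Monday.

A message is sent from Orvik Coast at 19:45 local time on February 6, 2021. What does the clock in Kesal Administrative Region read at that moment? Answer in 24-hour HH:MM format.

1 March 2021 is a Monday, so the first Sunday is March 7 and the fourth is March 28.
1 September 2021 is a Wednesday, so the first Saturday is September 4.
Daylight saving runs 28 March – 4 September; February 6, 2021 is outside that window, so Orvik Coast is on standard time at UTC+10:00.
19:45 Orvik Coast − 10h = 09:45 UTC.
1 November 2020 is a Sunday, so the first Saturday is November 7 and the second is November 14.
1 February 2021 is a Monday, so the first Friday is February 5.
At the standard offset (UTC−02:00), 09:45 UTC − 2h = 07:45 Kesal Administrative Region standard time.
The standard-time date in Kesal Administrative Region, February 6, 2021, is outside the daylight-saving period (14 November 2020 – 5 February 2021), so Kesal Administrative Region is on standard time, UTC−02:00.
09:45 UTC − 2h = 07:45 Kesal Administrative Region.

07:45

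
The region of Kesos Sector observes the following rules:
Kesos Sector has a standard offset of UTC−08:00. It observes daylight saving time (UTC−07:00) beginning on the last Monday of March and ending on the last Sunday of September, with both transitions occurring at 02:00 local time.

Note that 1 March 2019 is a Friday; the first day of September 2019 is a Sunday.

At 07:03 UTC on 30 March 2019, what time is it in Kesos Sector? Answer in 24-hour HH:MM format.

00:03

1 March 2019 is a Friday, so Mondays fall on 4, 11, 18, 25; the last is March 25.
1 September 2019 is a Sunday, so Sundays fall on 1, 8, 15, 22, 29; the last is September 29.
At the standard offset (UTC−08:00), 07:03 UTC − 8h = 23:03 Kesos Sector standard time (rolling into the previous day, 29 March 2019).
The standard-time date in Kesos Sector, 29 March 2019, falls between 25 March and 29 September, so daylight saving is in effect and Kesos Sector is at UTC−07:00.
07:03 UTC − 7h = 00:03 local.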